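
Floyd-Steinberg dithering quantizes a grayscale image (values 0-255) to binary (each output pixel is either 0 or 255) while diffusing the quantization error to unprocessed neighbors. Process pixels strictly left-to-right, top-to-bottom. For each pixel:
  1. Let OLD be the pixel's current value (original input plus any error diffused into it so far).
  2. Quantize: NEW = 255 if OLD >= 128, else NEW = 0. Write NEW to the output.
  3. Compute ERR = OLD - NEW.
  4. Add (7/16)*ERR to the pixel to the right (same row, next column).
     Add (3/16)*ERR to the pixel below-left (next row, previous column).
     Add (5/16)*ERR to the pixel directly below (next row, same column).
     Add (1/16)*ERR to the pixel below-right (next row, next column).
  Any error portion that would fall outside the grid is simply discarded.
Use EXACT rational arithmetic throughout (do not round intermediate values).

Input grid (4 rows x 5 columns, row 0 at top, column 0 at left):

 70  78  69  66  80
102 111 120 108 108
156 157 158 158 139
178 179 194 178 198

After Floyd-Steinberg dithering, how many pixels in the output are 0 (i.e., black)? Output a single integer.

(0,0): OLD=70 → NEW=0, ERR=70
(0,1): OLD=869/8 → NEW=0, ERR=869/8
(0,2): OLD=14915/128 → NEW=0, ERR=14915/128
(0,3): OLD=239573/2048 → NEW=0, ERR=239573/2048
(0,4): OLD=4298451/32768 → NEW=255, ERR=-4057389/32768
(1,0): OLD=18463/128 → NEW=255, ERR=-14177/128
(1,1): OLD=125657/1024 → NEW=0, ERR=125657/1024
(1,2): OLD=7825741/32768 → NEW=255, ERR=-530099/32768
(1,3): OLD=15931081/131072 → NEW=0, ERR=15931081/131072
(1,4): OLD=272194875/2097152 → NEW=255, ERR=-262578885/2097152
(2,0): OLD=2365795/16384 → NEW=255, ERR=-1812125/16384
(2,1): OLD=71828977/524288 → NEW=255, ERR=-61864463/524288
(2,2): OLD=1105450259/8388608 → NEW=255, ERR=-1033644781/8388608
(2,3): OLD=15782181513/134217728 → NEW=0, ERR=15782181513/134217728
(2,4): OLD=341263681407/2147483648 → NEW=255, ERR=-206344648833/2147483648
(3,0): OLD=1017638835/8388608 → NEW=0, ERR=1017638835/8388608
(3,1): OLD=11085272887/67108864 → NEW=255, ERR=-6027487433/67108864
(3,2): OLD=281044663181/2147483648 → NEW=255, ERR=-266563667059/2147483648
(3,3): OLD=578626908837/4294967296 → NEW=255, ERR=-516589751643/4294967296
(3,4): OLD=8431911452313/68719476736 → NEW=0, ERR=8431911452313/68719476736
Output grid:
  Row 0: ....#  (4 black, running=4)
  Row 1: #.#.#  (2 black, running=6)
  Row 2: ###.#  (1 black, running=7)
  Row 3: .###.  (2 black, running=9)

Answer: 9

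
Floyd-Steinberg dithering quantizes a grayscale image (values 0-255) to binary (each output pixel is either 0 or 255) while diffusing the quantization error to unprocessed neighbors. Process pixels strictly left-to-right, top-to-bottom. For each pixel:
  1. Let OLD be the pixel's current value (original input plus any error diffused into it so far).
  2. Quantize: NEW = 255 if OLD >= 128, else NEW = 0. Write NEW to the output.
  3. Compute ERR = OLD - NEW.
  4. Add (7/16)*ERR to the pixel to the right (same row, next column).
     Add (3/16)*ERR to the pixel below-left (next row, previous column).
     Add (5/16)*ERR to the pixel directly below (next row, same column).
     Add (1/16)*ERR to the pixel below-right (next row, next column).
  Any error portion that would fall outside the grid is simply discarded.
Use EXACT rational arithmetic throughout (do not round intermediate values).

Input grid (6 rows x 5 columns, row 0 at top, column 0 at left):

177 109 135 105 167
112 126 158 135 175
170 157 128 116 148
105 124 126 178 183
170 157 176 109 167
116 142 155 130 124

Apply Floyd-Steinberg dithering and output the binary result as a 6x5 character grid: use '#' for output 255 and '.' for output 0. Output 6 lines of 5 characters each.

(0,0): OLD=177 → NEW=255, ERR=-78
(0,1): OLD=599/8 → NEW=0, ERR=599/8
(0,2): OLD=21473/128 → NEW=255, ERR=-11167/128
(0,3): OLD=136871/2048 → NEW=0, ERR=136871/2048
(0,4): OLD=6430353/32768 → NEW=255, ERR=-1925487/32768
(1,0): OLD=13013/128 → NEW=0, ERR=13013/128
(1,1): OLD=176787/1024 → NEW=255, ERR=-84333/1024
(1,2): OLD=3667279/32768 → NEW=0, ERR=3667279/32768
(1,3): OLD=24691075/131072 → NEW=255, ERR=-8732285/131072
(1,4): OLD=276125609/2097152 → NEW=255, ERR=-258648151/2097152
(2,0): OLD=3052801/16384 → NEW=255, ERR=-1125119/16384
(2,1): OLD=67401435/524288 → NEW=255, ERR=-66292005/524288
(2,2): OLD=755114193/8388608 → NEW=0, ERR=755114193/8388608
(2,3): OLD=15895770211/134217728 → NEW=0, ERR=15895770211/134217728
(2,4): OLD=337388703221/2147483648 → NEW=255, ERR=-210219627019/2147483648
(3,0): OLD=501908785/8388608 → NEW=0, ERR=501908785/8388608
(3,1): OLD=8271140509/67108864 → NEW=0, ERR=8271140509/67108864
(3,2): OLD=477504599567/2147483648 → NEW=255, ERR=-70103730673/2147483648
(3,3): OLD=807452410503/4294967296 → NEW=255, ERR=-287764249977/4294967296
(3,4): OLD=8967782869411/68719476736 → NEW=255, ERR=-8555683698269/68719476736
(4,0): OLD=227425883007/1073741824 → NEW=255, ERR=-46378282113/1073741824
(4,1): OLD=5986742912575/34359738368 → NEW=255, ERR=-2774990371265/34359738368
(4,2): OLD=69052274132753/549755813888 → NEW=0, ERR=69052274132753/549755813888
(4,3): OLD=1034687974553919/8796093022208 → NEW=0, ERR=1034687974553919/8796093022208
(4,4): OLD=24680997626372153/140737488355328 → NEW=255, ERR=-11207061904236487/140737488355328
(5,0): OLD=48026178159133/549755813888 → NEW=0, ERR=48026178159133/549755813888
(5,1): OLD=773320184261335/4398046511104 → NEW=255, ERR=-348181676070185/4398046511104
(5,2): OLD=24857615549331407/140737488355328 → NEW=255, ERR=-11030443981277233/140737488355328
(5,3): OLD=70588025584932609/562949953421312 → NEW=0, ERR=70588025584932609/562949953421312
(5,4): OLD=1453087678969132347/9007199254740992 → NEW=255, ERR=-843748130989820613/9007199254740992
Row 0: #.#.#
Row 1: .#.##
Row 2: ##..#
Row 3: ..###
Row 4: ##..#
Row 5: .##.#

Answer: #.#.#
.#.##
##..#
..###
##..#
.##.#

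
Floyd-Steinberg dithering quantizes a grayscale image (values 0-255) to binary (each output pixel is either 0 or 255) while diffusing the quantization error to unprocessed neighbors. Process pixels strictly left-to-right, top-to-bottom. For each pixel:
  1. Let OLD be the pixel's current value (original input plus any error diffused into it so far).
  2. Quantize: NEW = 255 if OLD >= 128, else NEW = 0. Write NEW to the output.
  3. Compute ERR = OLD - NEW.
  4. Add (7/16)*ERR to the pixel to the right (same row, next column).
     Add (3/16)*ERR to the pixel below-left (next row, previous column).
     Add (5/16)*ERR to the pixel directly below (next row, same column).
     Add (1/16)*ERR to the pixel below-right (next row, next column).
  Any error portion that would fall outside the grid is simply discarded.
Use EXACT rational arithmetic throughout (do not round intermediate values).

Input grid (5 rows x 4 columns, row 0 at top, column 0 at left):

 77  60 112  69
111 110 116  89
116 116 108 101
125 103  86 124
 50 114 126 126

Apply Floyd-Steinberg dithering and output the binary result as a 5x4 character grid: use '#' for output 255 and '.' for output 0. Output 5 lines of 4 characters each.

Answer: ..#.
#.#.
.#..
#.#.
..#.

Derivation:
(0,0): OLD=77 → NEW=0, ERR=77
(0,1): OLD=1499/16 → NEW=0, ERR=1499/16
(0,2): OLD=39165/256 → NEW=255, ERR=-26115/256
(0,3): OLD=99819/4096 → NEW=0, ERR=99819/4096
(1,0): OLD=39073/256 → NEW=255, ERR=-26207/256
(1,1): OLD=164199/2048 → NEW=0, ERR=164199/2048
(1,2): OLD=8494963/65536 → NEW=255, ERR=-8216717/65536
(1,3): OLD=37106325/1048576 → NEW=0, ERR=37106325/1048576
(2,0): OLD=3245405/32768 → NEW=0, ERR=3245405/32768
(2,1): OLD=161983183/1048576 → NEW=255, ERR=-105403697/1048576
(2,2): OLD=76520619/2097152 → NEW=0, ERR=76520619/2097152
(2,3): OLD=4032770271/33554432 → NEW=0, ERR=4032770271/33554432
(3,0): OLD=2300205709/16777216 → NEW=255, ERR=-1977984371/16777216
(3,1): OLD=8868807827/268435456 → NEW=0, ERR=8868807827/268435456
(3,2): OLD=550225178477/4294967296 → NEW=255, ERR=-544991482003/4294967296
(3,3): OLD=7443961942395/68719476736 → NEW=0, ERR=7443961942395/68719476736
(4,0): OLD=83116038601/4294967296 → NEW=0, ERR=83116038601/4294967296
(4,1): OLD=3491999399643/34359738368 → NEW=0, ERR=3491999399643/34359738368
(4,2): OLD=168429438765435/1099511627776 → NEW=255, ERR=-111946026317445/1099511627776
(4,3): OLD=1888992393373133/17592186044416 → NEW=0, ERR=1888992393373133/17592186044416
Row 0: ..#.
Row 1: #.#.
Row 2: .#..
Row 3: #.#.
Row 4: ..#.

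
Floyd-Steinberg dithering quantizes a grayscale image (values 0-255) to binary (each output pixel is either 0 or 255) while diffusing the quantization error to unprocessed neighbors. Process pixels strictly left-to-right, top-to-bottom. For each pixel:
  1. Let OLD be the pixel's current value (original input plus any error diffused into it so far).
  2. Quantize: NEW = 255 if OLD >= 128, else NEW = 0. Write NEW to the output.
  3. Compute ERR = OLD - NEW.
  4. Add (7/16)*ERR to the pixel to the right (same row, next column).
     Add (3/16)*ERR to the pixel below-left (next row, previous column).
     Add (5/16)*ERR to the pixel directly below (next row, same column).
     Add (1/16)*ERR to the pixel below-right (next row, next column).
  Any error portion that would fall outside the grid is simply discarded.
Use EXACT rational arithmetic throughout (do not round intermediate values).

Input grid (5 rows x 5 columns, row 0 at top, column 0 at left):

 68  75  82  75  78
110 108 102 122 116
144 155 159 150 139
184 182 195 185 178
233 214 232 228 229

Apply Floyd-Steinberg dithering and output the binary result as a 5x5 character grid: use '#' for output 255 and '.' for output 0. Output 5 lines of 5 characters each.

(0,0): OLD=68 → NEW=0, ERR=68
(0,1): OLD=419/4 → NEW=0, ERR=419/4
(0,2): OLD=8181/64 → NEW=0, ERR=8181/64
(0,3): OLD=134067/1024 → NEW=255, ERR=-127053/1024
(0,4): OLD=388581/16384 → NEW=0, ERR=388581/16384
(1,0): OLD=9657/64 → NEW=255, ERR=-6663/64
(1,1): OLD=63183/512 → NEW=0, ERR=63183/512
(1,2): OLD=2936315/16384 → NEW=255, ERR=-1241605/16384
(1,3): OLD=4096543/65536 → NEW=0, ERR=4096543/65536
(1,4): OLD=149950845/1048576 → NEW=255, ERR=-117436035/1048576
(2,0): OLD=1102677/8192 → NEW=255, ERR=-986283/8192
(2,1): OLD=31503095/262144 → NEW=0, ERR=31503095/262144
(2,2): OLD=869595813/4194304 → NEW=255, ERR=-199951707/4194304
(2,3): OLD=8250478111/67108864 → NEW=0, ERR=8250478111/67108864
(2,4): OLD=173618789145/1073741824 → NEW=255, ERR=-100185375975/1073741824
(3,0): OLD=708455941/4194304 → NEW=255, ERR=-361091579/4194304
(3,1): OLD=5550793889/33554432 → NEW=255, ERR=-3005586271/33554432
(3,2): OLD=184121537979/1073741824 → NEW=255, ERR=-89682627141/1073741824
(3,3): OLD=357348986627/2147483648 → NEW=255, ERR=-190259343613/2147483648
(3,4): OLD=4046379564015/34359738368 → NEW=0, ERR=4046379564015/34359738368
(4,0): OLD=101630500523/536870912 → NEW=255, ERR=-35271582037/536870912
(4,1): OLD=2340308727851/17179869184 → NEW=255, ERR=-2040557914069/17179869184
(4,2): OLD=36208074423781/274877906944 → NEW=255, ERR=-33885791846939/274877906944
(4,3): OLD=717942438679083/4398046511104 → NEW=255, ERR=-403559421652437/4398046511104
(4,4): OLD=15489558250368173/70368744177664 → NEW=255, ERR=-2454471514936147/70368744177664
Row 0: ...#.
Row 1: #.#.#
Row 2: #.#.#
Row 3: ####.
Row 4: #####

Answer: ...#.
#.#.#
#.#.#
####.
#####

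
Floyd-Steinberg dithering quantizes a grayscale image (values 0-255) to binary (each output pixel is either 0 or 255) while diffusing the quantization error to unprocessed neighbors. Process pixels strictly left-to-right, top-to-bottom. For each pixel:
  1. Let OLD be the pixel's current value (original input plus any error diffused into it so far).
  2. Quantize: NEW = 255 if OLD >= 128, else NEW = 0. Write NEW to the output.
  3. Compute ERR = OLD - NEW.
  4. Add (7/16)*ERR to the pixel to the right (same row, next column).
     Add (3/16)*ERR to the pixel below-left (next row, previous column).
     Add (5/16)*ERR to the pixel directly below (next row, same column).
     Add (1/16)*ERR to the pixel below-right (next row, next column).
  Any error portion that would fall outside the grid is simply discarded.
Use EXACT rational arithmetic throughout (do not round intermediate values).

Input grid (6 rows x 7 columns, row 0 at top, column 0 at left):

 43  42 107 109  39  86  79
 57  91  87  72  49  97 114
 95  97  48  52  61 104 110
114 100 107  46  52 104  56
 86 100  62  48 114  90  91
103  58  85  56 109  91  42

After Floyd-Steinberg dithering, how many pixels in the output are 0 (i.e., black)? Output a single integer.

(0,0): OLD=43 → NEW=0, ERR=43
(0,1): OLD=973/16 → NEW=0, ERR=973/16
(0,2): OLD=34203/256 → NEW=255, ERR=-31077/256
(0,3): OLD=228925/4096 → NEW=0, ERR=228925/4096
(0,4): OLD=4158379/65536 → NEW=0, ERR=4158379/65536
(0,5): OLD=119286189/1048576 → NEW=0, ERR=119286189/1048576
(0,6): OLD=2160403387/16777216 → NEW=255, ERR=-2117786693/16777216
(1,0): OLD=20951/256 → NEW=0, ERR=20951/256
(1,1): OLD=257505/2048 → NEW=0, ERR=257505/2048
(1,2): OLD=7756405/65536 → NEW=0, ERR=7756405/65536
(1,3): OLD=38156433/262144 → NEW=255, ERR=-28690287/262144
(1,4): OLD=767889235/16777216 → NEW=0, ERR=767889235/16777216
(1,5): OLD=17833771971/134217728 → NEW=255, ERR=-16391748669/134217728
(1,6): OLD=60628059661/2147483648 → NEW=0, ERR=60628059661/2147483648
(2,0): OLD=4723515/32768 → NEW=255, ERR=-3632325/32768
(2,1): OLD=120692793/1048576 → NEW=0, ERR=120692793/1048576
(2,2): OLD=2058227435/16777216 → NEW=0, ERR=2058227435/16777216
(2,3): OLD=11737325651/134217728 → NEW=0, ERR=11737325651/134217728
(2,4): OLD=90004339267/1073741824 → NEW=0, ERR=90004339267/1073741824
(2,5): OLD=3802307647553/34359738368 → NEW=0, ERR=3802307647553/34359738368
(2,6): OLD=87743250174167/549755813888 → NEW=255, ERR=-52444482367273/549755813888
(3,0): OLD=1693509003/16777216 → NEW=0, ERR=1693509003/16777216
(3,1): OLD=26334231983/134217728 → NEW=255, ERR=-7891288657/134217728
(3,2): OLD=153765740797/1073741824 → NEW=255, ERR=-120038424323/1073741824
(3,3): OLD=205309402971/4294967296 → NEW=0, ERR=205309402971/4294967296
(3,4): OLD=68897001480587/549755813888 → NEW=0, ERR=68897001480587/549755813888
(3,5): OLD=795003035540433/4398046511104 → NEW=255, ERR=-326498824791087/4398046511104
(3,6): OLD=44073984607439/70368744177664 → NEW=0, ERR=44073984607439/70368744177664
(4,0): OLD=228750087877/2147483648 → NEW=0, ERR=228750087877/2147483648
(4,1): OLD=3902459965825/34359738368 → NEW=0, ERR=3902459965825/34359738368
(4,2): OLD=45103188105263/549755813888 → NEW=0, ERR=45103188105263/549755813888
(4,3): OLD=507282065446325/4398046511104 → NEW=0, ERR=507282065446325/4398046511104
(4,4): OLD=6779815853935247/35184372088832 → NEW=255, ERR=-2192199028716913/35184372088832
(4,5): OLD=53471337373849871/1125899906842624 → NEW=0, ERR=53471337373849871/1125899906842624
(4,6): OLD=1933551845601886489/18014398509481984 → NEW=0, ERR=1933551845601886489/18014398509481984
(5,0): OLD=86632235758099/549755813888 → NEW=255, ERR=-53555496783341/549755813888
(5,1): OLD=320675650941489/4398046511104 → NEW=0, ERR=320675650941489/4398046511104
(5,2): OLD=6025780703933479/35184372088832 → NEW=255, ERR=-2946234178718681/35184372088832
(5,3): OLD=13751423855500899/281474976710656 → NEW=0, ERR=13751423855500899/281474976710656
(5,4): OLD=2288135681768664161/18014398509481984 → NEW=0, ERR=2288135681768664161/18014398509481984
(5,5): OLD=25600935313098503761/144115188075855872 → NEW=255, ERR=-11148437646244743599/144115188075855872
(5,6): OLD=102992747871190183839/2305843009213693952 → NEW=0, ERR=102992747871190183839/2305843009213693952
Output grid:
  Row 0: ..#...#  (5 black, running=5)
  Row 1: ...#.#.  (5 black, running=10)
  Row 2: #.....#  (5 black, running=15)
  Row 3: .##..#.  (4 black, running=19)
  Row 4: ....#..  (6 black, running=25)
  Row 5: #.#..#.  (4 black, running=29)

Answer: 29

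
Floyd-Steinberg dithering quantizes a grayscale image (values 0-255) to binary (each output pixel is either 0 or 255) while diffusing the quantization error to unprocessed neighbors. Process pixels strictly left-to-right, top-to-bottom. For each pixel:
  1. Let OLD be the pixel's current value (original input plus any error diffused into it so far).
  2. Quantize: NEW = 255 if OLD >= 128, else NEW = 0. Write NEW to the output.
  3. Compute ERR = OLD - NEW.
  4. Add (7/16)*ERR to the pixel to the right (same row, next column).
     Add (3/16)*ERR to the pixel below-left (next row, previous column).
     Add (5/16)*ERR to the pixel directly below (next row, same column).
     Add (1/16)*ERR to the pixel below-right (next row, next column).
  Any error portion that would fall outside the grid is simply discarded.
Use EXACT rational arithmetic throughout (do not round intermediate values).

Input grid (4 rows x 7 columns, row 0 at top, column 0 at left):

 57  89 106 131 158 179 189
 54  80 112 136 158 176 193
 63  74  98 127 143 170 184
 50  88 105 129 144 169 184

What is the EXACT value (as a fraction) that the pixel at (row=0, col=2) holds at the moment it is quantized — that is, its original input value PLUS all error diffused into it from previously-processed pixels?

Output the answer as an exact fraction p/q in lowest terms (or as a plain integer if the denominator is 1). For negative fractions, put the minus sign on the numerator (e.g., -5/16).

(0,0): OLD=57 → NEW=0, ERR=57
(0,1): OLD=1823/16 → NEW=0, ERR=1823/16
(0,2): OLD=39897/256 → NEW=255, ERR=-25383/256
Target (0,2): original=106, with diffused error = 39897/256

Answer: 39897/256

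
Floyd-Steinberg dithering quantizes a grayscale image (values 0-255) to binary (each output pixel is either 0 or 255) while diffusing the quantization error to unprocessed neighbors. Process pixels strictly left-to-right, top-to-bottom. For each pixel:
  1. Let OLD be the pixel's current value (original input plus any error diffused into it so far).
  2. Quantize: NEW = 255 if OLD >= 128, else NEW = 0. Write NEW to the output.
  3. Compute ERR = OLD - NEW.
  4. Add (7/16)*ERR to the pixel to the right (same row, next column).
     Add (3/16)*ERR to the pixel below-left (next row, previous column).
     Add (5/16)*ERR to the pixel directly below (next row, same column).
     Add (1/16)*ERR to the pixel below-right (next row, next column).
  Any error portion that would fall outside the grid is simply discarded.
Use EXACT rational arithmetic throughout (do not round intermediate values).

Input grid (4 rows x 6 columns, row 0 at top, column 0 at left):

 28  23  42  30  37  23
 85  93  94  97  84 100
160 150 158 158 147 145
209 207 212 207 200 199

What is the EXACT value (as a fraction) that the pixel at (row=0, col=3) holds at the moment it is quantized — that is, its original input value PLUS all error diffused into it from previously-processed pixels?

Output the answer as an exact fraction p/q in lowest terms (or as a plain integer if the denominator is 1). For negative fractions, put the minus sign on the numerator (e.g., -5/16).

Answer: 56445/1024

Derivation:
(0,0): OLD=28 → NEW=0, ERR=28
(0,1): OLD=141/4 → NEW=0, ERR=141/4
(0,2): OLD=3675/64 → NEW=0, ERR=3675/64
(0,3): OLD=56445/1024 → NEW=0, ERR=56445/1024
Target (0,3): original=30, with diffused error = 56445/1024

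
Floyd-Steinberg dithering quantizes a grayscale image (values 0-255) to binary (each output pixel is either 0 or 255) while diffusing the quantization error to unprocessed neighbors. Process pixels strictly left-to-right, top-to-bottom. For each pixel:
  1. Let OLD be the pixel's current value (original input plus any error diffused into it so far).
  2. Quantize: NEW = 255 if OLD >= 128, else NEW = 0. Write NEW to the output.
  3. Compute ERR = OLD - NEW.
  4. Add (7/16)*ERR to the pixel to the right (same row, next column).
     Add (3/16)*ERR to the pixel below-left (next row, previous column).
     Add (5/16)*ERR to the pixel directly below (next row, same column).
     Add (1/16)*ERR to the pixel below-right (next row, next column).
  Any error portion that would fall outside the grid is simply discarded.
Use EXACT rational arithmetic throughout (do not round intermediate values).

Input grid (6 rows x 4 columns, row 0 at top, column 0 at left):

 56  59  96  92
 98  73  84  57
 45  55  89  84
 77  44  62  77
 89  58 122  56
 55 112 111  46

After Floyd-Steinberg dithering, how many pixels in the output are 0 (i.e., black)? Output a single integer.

(0,0): OLD=56 → NEW=0, ERR=56
(0,1): OLD=167/2 → NEW=0, ERR=167/2
(0,2): OLD=4241/32 → NEW=255, ERR=-3919/32
(0,3): OLD=19671/512 → NEW=0, ERR=19671/512
(1,0): OLD=4197/32 → NEW=255, ERR=-3963/32
(1,1): OLD=6515/256 → NEW=0, ERR=6515/256
(1,2): OLD=567583/8192 → NEW=0, ERR=567583/8192
(1,3): OLD=12014601/131072 → NEW=0, ERR=12014601/131072
(2,0): OLD=45345/4096 → NEW=0, ERR=45345/4096
(2,1): OLD=9574411/131072 → NEW=0, ERR=9574411/131072
(2,2): OLD=42306691/262144 → NEW=255, ERR=-24540029/262144
(2,3): OLD=318849999/4194304 → NEW=0, ERR=318849999/4194304
(3,0): OLD=197459137/2097152 → NEW=0, ERR=197459137/2097152
(3,1): OLD=3058817791/33554432 → NEW=0, ERR=3058817791/33554432
(3,2): OLD=49095551713/536870912 → NEW=0, ERR=49095551713/536870912
(3,3): OLD=1158899845543/8589934592 → NEW=255, ERR=-1031533475417/8589934592
(4,0): OLD=72754695501/536870912 → NEW=255, ERR=-64147387059/536870912
(4,1): OLD=245863057207/4294967296 → NEW=0, ERR=245863057207/4294967296
(4,2): OLD=21825736189767/137438953472 → NEW=255, ERR=-13221196945593/137438953472
(4,3): OLD=-39357293103071/2199023255552 → NEW=0, ERR=-39357293103071/2199023255552
(5,0): OLD=1951264909741/68719476736 → NEW=0, ERR=1951264909741/68719476736
(5,1): OLD=256861080587435/2199023255552 → NEW=0, ERR=256861080587435/2199023255552
(5,2): OLD=72712611192277/549755813888 → NEW=255, ERR=-67475121349163/549755813888
(5,3): OLD=-679147898335135/35184372088832 → NEW=0, ERR=-679147898335135/35184372088832
Output grid:
  Row 0: ..#.  (3 black, running=3)
  Row 1: #...  (3 black, running=6)
  Row 2: ..#.  (3 black, running=9)
  Row 3: ...#  (3 black, running=12)
  Row 4: #.#.  (2 black, running=14)
  Row 5: ..#.  (3 black, running=17)

Answer: 17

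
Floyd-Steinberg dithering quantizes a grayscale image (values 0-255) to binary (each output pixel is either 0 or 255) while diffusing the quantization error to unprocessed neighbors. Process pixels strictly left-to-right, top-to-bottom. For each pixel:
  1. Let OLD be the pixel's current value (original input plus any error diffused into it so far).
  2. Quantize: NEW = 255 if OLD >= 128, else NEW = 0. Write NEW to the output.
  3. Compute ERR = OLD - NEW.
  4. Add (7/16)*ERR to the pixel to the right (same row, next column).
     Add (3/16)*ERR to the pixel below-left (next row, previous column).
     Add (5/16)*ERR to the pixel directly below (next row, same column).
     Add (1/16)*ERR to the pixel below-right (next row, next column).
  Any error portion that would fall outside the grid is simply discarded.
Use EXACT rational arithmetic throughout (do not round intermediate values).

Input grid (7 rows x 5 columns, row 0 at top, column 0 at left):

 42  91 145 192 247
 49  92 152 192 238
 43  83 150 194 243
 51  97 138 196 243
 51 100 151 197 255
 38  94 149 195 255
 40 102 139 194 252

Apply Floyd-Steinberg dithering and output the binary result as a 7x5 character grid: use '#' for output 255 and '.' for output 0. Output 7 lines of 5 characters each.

(0,0): OLD=42 → NEW=0, ERR=42
(0,1): OLD=875/8 → NEW=0, ERR=875/8
(0,2): OLD=24685/128 → NEW=255, ERR=-7955/128
(0,3): OLD=337531/2048 → NEW=255, ERR=-184709/2048
(0,4): OLD=6800733/32768 → NEW=255, ERR=-1555107/32768
(1,0): OLD=10577/128 → NEW=0, ERR=10577/128
(1,1): OLD=156983/1024 → NEW=255, ERR=-104137/1024
(1,2): OLD=2556291/32768 → NEW=0, ERR=2556291/32768
(1,3): OLD=24269703/131072 → NEW=255, ERR=-9153657/131072
(1,4): OLD=392123061/2097152 → NEW=255, ERR=-142650699/2097152
(2,0): OLD=815181/16384 → NEW=0, ERR=815181/16384
(2,1): OLD=48643103/524288 → NEW=0, ERR=48643103/524288
(2,2): OLD=1640134173/8388608 → NEW=255, ERR=-498960867/8388608
(2,3): OLD=18558945031/134217728 → NEW=255, ERR=-15666575609/134217728
(2,4): OLD=357150928753/2147483648 → NEW=255, ERR=-190457401487/2147483648
(3,0): OLD=704177277/8388608 → NEW=0, ERR=704177277/8388608
(3,1): OLD=10380149433/67108864 → NEW=255, ERR=-6732610887/67108864
(3,2): OLD=127632229187/2147483648 → NEW=0, ERR=127632229187/2147483648
(3,3): OLD=709437761163/4294967296 → NEW=255, ERR=-385778899317/4294967296
(3,4): OLD=11592476117271/68719476736 → NEW=255, ERR=-5930990450409/68719476736
(4,0): OLD=62730091443/1073741824 → NEW=0, ERR=62730091443/1073741824
(4,1): OLD=3800143445555/34359738368 → NEW=0, ERR=3800143445555/34359738368
(4,2): OLD=107118919993181/549755813888 → NEW=255, ERR=-33068812548259/549755813888
(4,3): OLD=1144780221836339/8796093022208 → NEW=255, ERR=-1098223498826701/8796093022208
(4,4): OLD=23614585964758757/140737488355328 → NEW=255, ERR=-12273473565849883/140737488355328
(5,0): OLD=42327965895289/549755813888 → NEW=0, ERR=42327965895289/549755813888
(5,1): OLD=680025675086507/4398046511104 → NEW=255, ERR=-441476185245013/4398046511104
(5,2): OLD=9821880393234947/140737488355328 → NEW=0, ERR=9821880393234947/140737488355328
(5,3): OLD=93677552451306989/562949953421312 → NEW=255, ERR=-49874685671127571/562949953421312
(5,4): OLD=1631957235019153439/9007199254740992 → NEW=255, ERR=-664878574939799521/9007199254740992
(6,0): OLD=3183439847183081/70368744177664 → NEW=0, ERR=3183439847183081/70368744177664
(6,1): OLD=243917149666155175/2251799813685248 → NEW=0, ERR=243917149666155175/2251799813685248
(6,2): OLD=6676641229858896029/36028797018963968 → NEW=255, ERR=-2510702009976915811/36028797018963968
(6,3): OLD=72834430943655475455/576460752303423488 → NEW=0, ERR=72834430943655475455/576460752303423488
(6,4): OLD=2570297947785021352377/9223372036854775808 → NEW=255, ERR=218338078387053521337/9223372036854775808
Row 0: ..###
Row 1: .#.##
Row 2: ..###
Row 3: .#.##
Row 4: ..###
Row 5: .#.##
Row 6: ..#.#

Answer: ..###
.#.##
..###
.#.##
..###
.#.##
..#.#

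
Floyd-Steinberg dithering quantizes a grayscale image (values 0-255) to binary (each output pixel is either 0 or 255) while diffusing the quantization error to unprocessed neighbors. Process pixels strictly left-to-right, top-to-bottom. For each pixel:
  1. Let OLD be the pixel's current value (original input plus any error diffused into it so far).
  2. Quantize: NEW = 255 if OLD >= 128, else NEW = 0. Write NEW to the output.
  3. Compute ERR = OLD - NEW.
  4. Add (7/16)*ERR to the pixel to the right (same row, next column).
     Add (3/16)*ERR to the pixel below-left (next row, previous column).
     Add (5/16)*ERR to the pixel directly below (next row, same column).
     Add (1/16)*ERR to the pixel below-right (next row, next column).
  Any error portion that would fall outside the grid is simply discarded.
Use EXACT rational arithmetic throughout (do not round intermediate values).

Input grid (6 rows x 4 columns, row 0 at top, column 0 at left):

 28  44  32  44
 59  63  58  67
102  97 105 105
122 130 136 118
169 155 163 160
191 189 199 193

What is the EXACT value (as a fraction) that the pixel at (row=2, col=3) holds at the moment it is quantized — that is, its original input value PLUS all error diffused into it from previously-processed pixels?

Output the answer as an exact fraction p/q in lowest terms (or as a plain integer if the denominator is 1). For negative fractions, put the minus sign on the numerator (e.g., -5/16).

(0,0): OLD=28 → NEW=0, ERR=28
(0,1): OLD=225/4 → NEW=0, ERR=225/4
(0,2): OLD=3623/64 → NEW=0, ERR=3623/64
(0,3): OLD=70417/1024 → NEW=0, ERR=70417/1024
(1,0): OLD=5011/64 → NEW=0, ERR=5011/64
(1,1): OLD=65125/512 → NEW=0, ERR=65125/512
(1,2): OLD=2420713/16384 → NEW=255, ERR=-1757207/16384
(1,3): OLD=11824047/262144 → NEW=0, ERR=11824047/262144
(2,0): OLD=1231399/8192 → NEW=255, ERR=-857561/8192
(2,1): OLD=19853309/262144 → NEW=0, ERR=19853309/262144
(2,2): OLD=63451833/524288 → NEW=0, ERR=63451833/524288
(2,3): OLD=1386976517/8388608 → NEW=255, ERR=-752118523/8388608
Target (2,3): original=105, with diffused error = 1386976517/8388608

Answer: 1386976517/8388608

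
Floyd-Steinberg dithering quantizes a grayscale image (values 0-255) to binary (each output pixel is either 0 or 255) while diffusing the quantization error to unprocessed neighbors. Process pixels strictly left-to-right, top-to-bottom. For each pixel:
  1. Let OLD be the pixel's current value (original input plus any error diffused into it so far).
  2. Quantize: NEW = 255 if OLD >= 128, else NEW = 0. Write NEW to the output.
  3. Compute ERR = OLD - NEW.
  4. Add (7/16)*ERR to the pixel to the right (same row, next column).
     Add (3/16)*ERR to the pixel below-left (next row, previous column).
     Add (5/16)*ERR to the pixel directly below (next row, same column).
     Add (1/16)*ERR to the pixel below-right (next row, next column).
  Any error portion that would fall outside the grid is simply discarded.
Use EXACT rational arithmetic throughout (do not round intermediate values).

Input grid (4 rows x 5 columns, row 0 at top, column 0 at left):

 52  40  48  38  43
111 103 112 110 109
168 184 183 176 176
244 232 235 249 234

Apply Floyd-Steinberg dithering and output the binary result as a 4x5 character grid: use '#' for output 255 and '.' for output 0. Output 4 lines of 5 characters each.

(0,0): OLD=52 → NEW=0, ERR=52
(0,1): OLD=251/4 → NEW=0, ERR=251/4
(0,2): OLD=4829/64 → NEW=0, ERR=4829/64
(0,3): OLD=72715/1024 → NEW=0, ERR=72715/1024
(0,4): OLD=1213517/16384 → NEW=0, ERR=1213517/16384
(1,0): OLD=8897/64 → NEW=255, ERR=-7423/64
(1,1): OLD=45703/512 → NEW=0, ERR=45703/512
(1,2): OLD=3143571/16384 → NEW=255, ERR=-1034349/16384
(1,3): OLD=8072343/65536 → NEW=0, ERR=8072343/65536
(1,4): OLD=199725285/1048576 → NEW=255, ERR=-67661595/1048576
(2,0): OLD=1216445/8192 → NEW=255, ERR=-872515/8192
(2,1): OLD=38328431/262144 → NEW=255, ERR=-28518289/262144
(2,2): OLD=605449741/4194304 → NEW=255, ERR=-464097779/4194304
(2,3): OLD=10068892887/67108864 → NEW=255, ERR=-7043867433/67108864
(2,4): OLD=126285857825/1073741824 → NEW=0, ERR=126285857825/1073741824
(3,0): OLD=798252909/4194304 → NEW=255, ERR=-271294611/4194304
(3,1): OLD=4774855017/33554432 → NEW=255, ERR=-3781525143/33554432
(3,2): OLD=133827870035/1073741824 → NEW=0, ERR=133827870035/1073741824
(3,3): OLD=613890208059/2147483648 → NEW=255, ERR=66281877819/2147483648
(3,4): OLD=9541606743239/34359738368 → NEW=255, ERR=779873459399/34359738368
Row 0: .....
Row 1: #.#.#
Row 2: ####.
Row 3: ##.##

Answer: .....
#.#.#
####.
##.##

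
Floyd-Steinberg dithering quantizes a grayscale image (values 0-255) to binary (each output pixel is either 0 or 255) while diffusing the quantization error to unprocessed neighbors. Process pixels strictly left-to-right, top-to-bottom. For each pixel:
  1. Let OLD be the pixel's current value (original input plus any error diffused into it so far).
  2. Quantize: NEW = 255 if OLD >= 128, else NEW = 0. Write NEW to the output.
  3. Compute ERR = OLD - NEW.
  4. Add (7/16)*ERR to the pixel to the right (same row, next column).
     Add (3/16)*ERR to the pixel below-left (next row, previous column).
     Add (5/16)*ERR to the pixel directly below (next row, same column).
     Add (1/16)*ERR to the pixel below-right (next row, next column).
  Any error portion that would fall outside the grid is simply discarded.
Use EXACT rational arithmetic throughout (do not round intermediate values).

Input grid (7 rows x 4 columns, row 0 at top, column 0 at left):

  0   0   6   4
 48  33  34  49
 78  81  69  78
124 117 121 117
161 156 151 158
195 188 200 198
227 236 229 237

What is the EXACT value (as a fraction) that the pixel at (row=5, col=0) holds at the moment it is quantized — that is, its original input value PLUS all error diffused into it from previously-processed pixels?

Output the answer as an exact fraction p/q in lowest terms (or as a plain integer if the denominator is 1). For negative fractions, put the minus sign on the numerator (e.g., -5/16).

Answer: 374389904443/2147483648

Derivation:
(0,0): OLD=0 → NEW=0, ERR=0
(0,1): OLD=0 → NEW=0, ERR=0
(0,2): OLD=6 → NEW=0, ERR=6
(0,3): OLD=53/8 → NEW=0, ERR=53/8
(1,0): OLD=48 → NEW=0, ERR=48
(1,1): OLD=441/8 → NEW=0, ERR=441/8
(1,2): OLD=3919/64 → NEW=0, ERR=3919/64
(1,3): OLD=80113/1024 → NEW=0, ERR=80113/1024
(2,0): OLD=13227/128 → NEW=0, ERR=13227/128
(2,1): OLD=323415/2048 → NEW=255, ERR=-198825/2048
(2,2): OLD=2089831/32768 → NEW=0, ERR=2089831/32768
(2,3): OLD=70347889/524288 → NEW=255, ERR=-63345551/524288
(3,0): OLD=4524917/32768 → NEW=255, ERR=-3830923/32768
(3,1): OLD=3534355/65536 → NEW=0, ERR=3534355/65536
(3,2): OLD=1139196075/8388608 → NEW=255, ERR=-999898965/8388608
(3,3): OLD=4171534077/134217728 → NEW=0, ERR=4171534077/134217728
(4,0): OLD=141114571/1048576 → NEW=255, ERR=-126272309/1048576
(4,1): OLD=12148290281/134217728 → NEW=0, ERR=12148290281/134217728
(4,2): OLD=174534553443/1073741824 → NEW=255, ERR=-99269611677/1073741824
(4,3): OLD=2058406344893/17179869184 → NEW=0, ERR=2058406344893/17179869184
(5,0): OLD=374389904443/2147483648 → NEW=255, ERR=-173218425797/2147483648
Target (5,0): original=195, with diffused error = 374389904443/2147483648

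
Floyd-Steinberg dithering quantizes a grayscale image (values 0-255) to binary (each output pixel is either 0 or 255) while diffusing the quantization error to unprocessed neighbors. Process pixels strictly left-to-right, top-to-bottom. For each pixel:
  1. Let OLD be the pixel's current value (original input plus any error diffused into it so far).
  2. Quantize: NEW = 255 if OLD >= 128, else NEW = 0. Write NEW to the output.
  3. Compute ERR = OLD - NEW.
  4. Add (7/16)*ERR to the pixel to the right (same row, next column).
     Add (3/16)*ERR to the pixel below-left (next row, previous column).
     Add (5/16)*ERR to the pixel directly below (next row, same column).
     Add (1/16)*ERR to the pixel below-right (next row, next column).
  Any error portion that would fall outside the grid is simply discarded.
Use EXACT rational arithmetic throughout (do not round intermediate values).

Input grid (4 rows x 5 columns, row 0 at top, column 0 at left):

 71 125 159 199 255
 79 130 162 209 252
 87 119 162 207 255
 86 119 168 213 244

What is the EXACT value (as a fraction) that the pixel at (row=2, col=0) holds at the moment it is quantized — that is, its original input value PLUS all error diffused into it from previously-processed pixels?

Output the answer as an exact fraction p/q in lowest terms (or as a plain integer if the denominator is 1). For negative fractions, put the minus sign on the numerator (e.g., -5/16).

Answer: 3121751/32768

Derivation:
(0,0): OLD=71 → NEW=0, ERR=71
(0,1): OLD=2497/16 → NEW=255, ERR=-1583/16
(0,2): OLD=29623/256 → NEW=0, ERR=29623/256
(0,3): OLD=1022465/4096 → NEW=255, ERR=-22015/4096
(0,4): OLD=16557575/65536 → NEW=255, ERR=-154105/65536
(1,0): OLD=21155/256 → NEW=0, ERR=21155/256
(1,1): OLD=330485/2048 → NEW=255, ERR=-191755/2048
(1,2): OLD=9830809/65536 → NEW=255, ERR=-6880871/65536
(1,3): OLD=44086565/262144 → NEW=255, ERR=-22760155/262144
(1,4): OLD=893152463/4194304 → NEW=255, ERR=-176395057/4194304
(2,0): OLD=3121751/32768 → NEW=0, ERR=3121751/32768
Target (2,0): original=87, with diffused error = 3121751/32768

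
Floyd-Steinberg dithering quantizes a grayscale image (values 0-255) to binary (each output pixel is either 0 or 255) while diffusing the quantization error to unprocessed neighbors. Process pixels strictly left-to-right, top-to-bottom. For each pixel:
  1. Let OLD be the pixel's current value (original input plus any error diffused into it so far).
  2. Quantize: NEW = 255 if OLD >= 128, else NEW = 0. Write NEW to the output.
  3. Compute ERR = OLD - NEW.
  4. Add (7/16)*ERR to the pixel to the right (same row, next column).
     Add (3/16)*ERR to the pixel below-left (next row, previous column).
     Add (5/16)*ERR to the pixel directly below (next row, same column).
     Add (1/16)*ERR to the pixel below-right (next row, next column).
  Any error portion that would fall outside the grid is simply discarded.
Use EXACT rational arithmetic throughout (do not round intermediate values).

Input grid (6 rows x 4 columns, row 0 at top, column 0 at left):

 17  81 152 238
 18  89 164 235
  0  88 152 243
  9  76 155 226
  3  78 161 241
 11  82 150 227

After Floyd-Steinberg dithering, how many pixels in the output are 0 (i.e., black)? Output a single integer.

Answer: 12

Derivation:
(0,0): OLD=17 → NEW=0, ERR=17
(0,1): OLD=1415/16 → NEW=0, ERR=1415/16
(0,2): OLD=48817/256 → NEW=255, ERR=-16463/256
(0,3): OLD=859607/4096 → NEW=255, ERR=-184873/4096
(1,0): OLD=10213/256 → NEW=0, ERR=10213/256
(1,1): OLD=252099/2048 → NEW=0, ERR=252099/2048
(1,2): OLD=12767871/65536 → NEW=255, ERR=-3943809/65536
(1,3): OLD=199804329/1048576 → NEW=255, ERR=-67582551/1048576
(2,0): OLD=1164817/32768 → NEW=0, ERR=1164817/32768
(2,1): OLD=139701067/1048576 → NEW=255, ERR=-127685813/1048576
(2,2): OLD=158394807/2097152 → NEW=0, ERR=158394807/2097152
(2,3): OLD=8460463227/33554432 → NEW=255, ERR=-95916933/33554432
(3,0): OLD=-45691775/16777216 → NEW=0, ERR=-45691775/16777216
(3,1): OLD=14264248863/268435456 → NEW=0, ERR=14264248863/268435456
(3,2): OLD=831952774881/4294967296 → NEW=255, ERR=-263263885599/4294967296
(3,3): OLD=13950760270759/68719476736 → NEW=255, ERR=-3572706296921/68719476736
(4,0): OLD=52022306477/4294967296 → NEW=0, ERR=52022306477/4294967296
(4,1): OLD=3031963244295/34359738368 → NEW=0, ERR=3031963244295/34359738368
(4,2): OLD=191341275462311/1099511627776 → NEW=255, ERR=-89034189620569/1099511627776
(4,3): OLD=3263265450893249/17592186044416 → NEW=255, ERR=-1222741990432831/17592186044416
(5,0): OLD=17224095944733/549755813888 → NEW=0, ERR=17224095944733/549755813888
(5,1): OLD=1915025859551979/17592186044416 → NEW=0, ERR=1915025859551979/17592186044416
(5,2): OLD=1449619736362415/8796093022208 → NEW=255, ERR=-793383984300625/8796093022208
(5,3): OLD=45249186947016903/281474976710656 → NEW=255, ERR=-26526932114200377/281474976710656
Output grid:
  Row 0: ..##  (2 black, running=2)
  Row 1: ..##  (2 black, running=4)
  Row 2: .#.#  (2 black, running=6)
  Row 3: ..##  (2 black, running=8)
  Row 4: ..##  (2 black, running=10)
  Row 5: ..##  (2 black, running=12)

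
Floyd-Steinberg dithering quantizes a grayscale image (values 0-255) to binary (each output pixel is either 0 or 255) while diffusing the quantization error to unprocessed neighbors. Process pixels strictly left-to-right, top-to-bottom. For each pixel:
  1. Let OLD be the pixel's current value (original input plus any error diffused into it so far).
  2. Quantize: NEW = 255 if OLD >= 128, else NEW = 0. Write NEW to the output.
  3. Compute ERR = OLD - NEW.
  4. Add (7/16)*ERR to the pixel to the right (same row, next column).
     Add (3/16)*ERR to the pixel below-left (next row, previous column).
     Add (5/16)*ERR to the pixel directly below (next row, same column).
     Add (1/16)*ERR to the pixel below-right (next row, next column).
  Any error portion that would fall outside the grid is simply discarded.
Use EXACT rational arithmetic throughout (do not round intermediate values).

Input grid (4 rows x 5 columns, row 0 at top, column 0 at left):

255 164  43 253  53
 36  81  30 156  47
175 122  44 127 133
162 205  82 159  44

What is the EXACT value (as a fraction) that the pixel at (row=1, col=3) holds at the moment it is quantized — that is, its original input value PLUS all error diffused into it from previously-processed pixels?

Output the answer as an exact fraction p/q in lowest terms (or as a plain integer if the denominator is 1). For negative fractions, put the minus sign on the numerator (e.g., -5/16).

Answer: 3091361/16384

Derivation:
(0,0): OLD=255 → NEW=255, ERR=0
(0,1): OLD=164 → NEW=255, ERR=-91
(0,2): OLD=51/16 → NEW=0, ERR=51/16
(0,3): OLD=65125/256 → NEW=255, ERR=-155/256
(0,4): OLD=216003/4096 → NEW=0, ERR=216003/4096
(1,0): OLD=303/16 → NEW=0, ERR=303/16
(1,1): OLD=7865/128 → NEW=0, ERR=7865/128
(1,2): OLD=213309/4096 → NEW=0, ERR=213309/4096
(1,3): OLD=3091361/16384 → NEW=255, ERR=-1086559/16384
Target (1,3): original=156, with diffused error = 3091361/16384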